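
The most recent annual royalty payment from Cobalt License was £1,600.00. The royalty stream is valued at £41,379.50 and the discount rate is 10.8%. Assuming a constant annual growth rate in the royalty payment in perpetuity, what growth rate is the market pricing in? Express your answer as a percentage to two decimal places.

6.68%

P = D₀(1+g)/(r−g) ⇒ P(r−g) = D₀(1+g) ⇒ g(P+D₀) = P·r − D₀
g = (P·r − D₀)/(P + D₀) = (£41,379.50×0.108 − £1,600.00) / (£41,379.50 + £1,600.00) = 0.066752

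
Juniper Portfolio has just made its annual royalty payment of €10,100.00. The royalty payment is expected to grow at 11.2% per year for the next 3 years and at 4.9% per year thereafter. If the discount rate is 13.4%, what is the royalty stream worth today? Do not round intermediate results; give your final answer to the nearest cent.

€146670.66

D_1 = 11231.20000
D_2 = 12489.09440
D_3 = 13887.87297
Terminal value at year 3: TV = D_3×(1+g_2)/(r−g_2) = 14568.37875/0.085 = 171392.69116
P_0 = D_1/(1+r)^1 + D_2/(1+r)^2 + D_3/(1+r)^3 + TV/(1+r)^3
    = 9904.05644 + 9711.91425 + 9523.49969 + 117531.19025 = 146670.66063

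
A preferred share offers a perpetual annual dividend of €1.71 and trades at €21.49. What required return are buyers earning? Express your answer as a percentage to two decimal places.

P = C/r ⇒ r = C/P = €1.71/€21.49 = 0.079572

7.96%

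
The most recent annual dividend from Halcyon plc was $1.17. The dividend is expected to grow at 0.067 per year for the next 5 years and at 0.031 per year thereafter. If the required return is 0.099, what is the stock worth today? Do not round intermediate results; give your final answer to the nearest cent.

D_1 = 1.24839
D_2 = 1.33203
D_3 = 1.42128
D_4 = 1.51650
D_5 = 1.61811
Terminal value at year 5: TV = D_5×(1+g_2)/(r−g_2) = 1.66827/0.068 = 24.53340
P_0 = D_1/(1+r)^1 + D_2/(1+r)^2 + D_3/(1+r)^3 + D_4/(1+r)^4 + D_5/(1+r)^5 + TV/(1+r)^5
    = 1.13593 + 1.10286 + 1.07074 + 1.03957 + 1.00930 + 15.30274 = 20.66114

$20.66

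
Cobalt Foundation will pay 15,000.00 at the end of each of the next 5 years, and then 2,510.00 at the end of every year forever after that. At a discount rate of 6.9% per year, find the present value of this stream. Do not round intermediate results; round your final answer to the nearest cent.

87725.69

PV of 5-year annuity: 15,000.00 × [1 − (1+0.069)^−5] / 0.069 = 61667.98864
Perpetuity value at year 5: 2,510.00 / 0.069 = 36376.81159
PV of perpetuity: 36376.81159 / (1+0.069)^5 = 26057.70150
Total PV = 61667.98864 + 26057.70150 = 87725.69013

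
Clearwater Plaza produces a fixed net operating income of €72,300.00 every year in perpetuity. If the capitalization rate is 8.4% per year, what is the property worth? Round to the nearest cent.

Level perpetuity: PV = C / r = €72,300.00 / 0.084 = €860,714.29

€860714.29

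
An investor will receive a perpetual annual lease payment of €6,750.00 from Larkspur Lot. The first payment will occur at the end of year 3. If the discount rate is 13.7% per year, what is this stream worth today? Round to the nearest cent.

Value at end of year 2: C / r = €6,750.00 / 0.137 = €49,270.0730
Discount to today: PV = €49,270.0730 / (1 + 0.137)^2 = €49,270.0730 / 1.292769 = €38,112.05

€38112.05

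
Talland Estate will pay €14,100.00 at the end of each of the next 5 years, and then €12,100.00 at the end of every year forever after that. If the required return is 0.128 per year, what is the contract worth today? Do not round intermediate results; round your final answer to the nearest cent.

€101600.18

PV of 5-year annuity: €14,100.00 × [1 − (1+0.128)^−5] / 0.128 = 49835.92889
Perpetuity value at year 5: €12,100.00 / 0.128 = 94531.25000
PV of perpetuity: 94531.25000 / (1+0.128)^5 = 51764.24719
Total PV = 49835.92889 + 51764.24719 = 101600.17608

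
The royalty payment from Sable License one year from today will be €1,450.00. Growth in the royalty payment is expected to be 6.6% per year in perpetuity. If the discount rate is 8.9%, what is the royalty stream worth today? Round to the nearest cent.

Growing perpetuity: P = D₁ / (r − g) = €1,450.0000 / (0.089 − 0.066) = €63,043.48

€63043.48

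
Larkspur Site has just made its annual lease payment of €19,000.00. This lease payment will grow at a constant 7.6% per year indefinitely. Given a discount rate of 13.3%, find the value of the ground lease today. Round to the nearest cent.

D₁ = D₀ × (1 + g) = €19,000.00 × 1.076 = €20,444.0000
Growing perpetuity: P = D₁ / (r − g) = €20,444.0000 / (0.133 − 0.076) = €358,666.67

€358666.67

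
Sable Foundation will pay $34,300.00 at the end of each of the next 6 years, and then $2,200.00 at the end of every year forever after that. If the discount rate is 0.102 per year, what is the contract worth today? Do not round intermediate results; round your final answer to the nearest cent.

$160556.90

PV of 6-year annuity: $34,300.00 × [1 − (1+0.102)^−6] / 0.102 = 148513.94578
Perpetuity value at year 6: $2,200.00 / 0.102 = 21568.62745
PV of perpetuity: 21568.62745 / (1+0.102)^6 = 12042.95163
Total PV = 148513.94578 + 12042.95163 = 160556.89741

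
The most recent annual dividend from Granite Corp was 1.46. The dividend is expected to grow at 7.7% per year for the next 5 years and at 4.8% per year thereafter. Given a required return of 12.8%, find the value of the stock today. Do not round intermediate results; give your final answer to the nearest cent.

21.54

D_1 = 1.57242
D_2 = 1.69350
D_3 = 1.82390
D_4 = 1.96434
D_5 = 2.11559
Terminal value at year 5: TV = D_5×(1+g_2)/(r−g_2) = 2.21714/0.08 = 27.71422
P_0 = D_1/(1+r)^1 + D_2/(1+r)^2 + D_3/(1+r)^3 + D_4/(1+r)^4 + D_5/(1+r)^5 + TV/(1+r)^5
    = 1.39399 + 1.33096 + 1.27079 + 1.21333 + 1.15847 + 15.17599 = 21.54354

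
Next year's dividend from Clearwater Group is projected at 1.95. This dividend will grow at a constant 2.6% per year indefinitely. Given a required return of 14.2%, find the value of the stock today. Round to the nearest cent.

16.81

Growing perpetuity: P = D₁ / (r − g) = 1.9500 / (0.142 − 0.026) = 16.81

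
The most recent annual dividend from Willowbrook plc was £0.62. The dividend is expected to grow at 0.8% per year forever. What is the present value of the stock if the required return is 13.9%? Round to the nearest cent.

£4.77

D₁ = D₀ × (1 + g) = £0.62 × 1.008 = £0.6250
Growing perpetuity: P = D₁ / (r − g) = £0.6250 / (0.139 − 0.008) = £4.77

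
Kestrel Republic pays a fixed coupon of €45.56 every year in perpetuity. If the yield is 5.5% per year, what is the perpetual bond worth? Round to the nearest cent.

Level perpetuity: PV = C / r = €45.56 / 0.055 = €828.36

€828.36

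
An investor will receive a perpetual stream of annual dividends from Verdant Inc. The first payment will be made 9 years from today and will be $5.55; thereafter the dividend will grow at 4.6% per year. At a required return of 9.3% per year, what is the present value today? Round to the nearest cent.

Value at end of year 8: C₁ / (r − g) = $5.55 / (0.093 − 0.046) = $118.0851
Discount to today: PV = $118.0851 / (1 + 0.093)^8 = $118.0851 / 2.036861 = $57.97

$57.97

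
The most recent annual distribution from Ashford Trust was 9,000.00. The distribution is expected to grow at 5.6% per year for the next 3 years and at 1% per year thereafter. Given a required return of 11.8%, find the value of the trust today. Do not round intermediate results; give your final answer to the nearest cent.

95040.71

D_1 = 9504.00000
D_2 = 10036.22400
D_3 = 10598.25254
Terminal value at year 3: TV = D_3×(1+g_2)/(r−g_2) = 10704.23507/0.108 = 99113.28768
P_0 = D_1/(1+r)^1 + D_2/(1+r)^2 + D_3/(1+r)^3 + TV/(1+r)^3
    = 8500.89445 + 8029.46739 + 7584.18387 + 70926.16396 = 95040.70968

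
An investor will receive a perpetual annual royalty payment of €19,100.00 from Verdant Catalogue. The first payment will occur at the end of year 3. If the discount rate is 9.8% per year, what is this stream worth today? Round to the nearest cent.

Value at end of year 2: C / r = €19,100.00 / 0.098 = €194,897.9592
Discount to today: PV = €194,897.9592 / (1 + 0.098)^2 = €194,897.9592 / 1.205604 = €161,660.01

€161660.01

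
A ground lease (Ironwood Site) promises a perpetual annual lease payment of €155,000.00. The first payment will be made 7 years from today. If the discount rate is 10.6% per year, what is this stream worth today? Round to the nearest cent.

€798904.87

Value at end of year 6: C / r = €155,000.00 / 0.106 = €1,462,264.1509
Discount to today: PV = €1,462,264.1509 / (1 + 0.106)^6 = €1,462,264.1509 / 1.830336 = €798,904.87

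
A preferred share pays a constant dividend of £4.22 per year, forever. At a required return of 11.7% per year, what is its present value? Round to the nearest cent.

£36.07

Level perpetuity: PV = C / r = £4.22 / 0.117 = £36.07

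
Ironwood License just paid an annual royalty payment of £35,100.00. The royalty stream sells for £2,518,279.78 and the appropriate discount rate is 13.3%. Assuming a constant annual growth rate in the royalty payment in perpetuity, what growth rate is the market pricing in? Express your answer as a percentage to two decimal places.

11.74%

P = D₀(1+g)/(r−g) ⇒ P(r−g) = D₀(1+g) ⇒ g(P+D₀) = P·r − D₀
g = (P·r − D₀)/(P + D₀) = (£2,518,279.78×0.133 − £35,100.00) / (£2,518,279.78 + £35,100.00) = 0.117425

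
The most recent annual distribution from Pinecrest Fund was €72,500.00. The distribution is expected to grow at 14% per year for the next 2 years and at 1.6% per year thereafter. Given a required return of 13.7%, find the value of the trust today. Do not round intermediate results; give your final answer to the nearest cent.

D_1 = 82650.00000
D_2 = 94221.00000
Terminal value at year 2: TV = D_2×(1+g_2)/(r−g_2) = 95728.53600/0.121 = 791144.92562
P_0 = D_1/(1+r)^1 + D_2/(1+r)^2 + TV/(1+r)^2
    = 72691.29288 + 72883.09048 + 611977.02422 = 757551.40758

€757551.41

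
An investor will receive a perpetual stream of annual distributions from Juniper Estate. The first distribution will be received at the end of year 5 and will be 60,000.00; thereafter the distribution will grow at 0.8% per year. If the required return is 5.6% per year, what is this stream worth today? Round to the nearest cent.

1005204.31

Value at end of year 4: C₁ / (r − g) = 60,000.00 / (0.056 − 0.008) = 1,250,000.0000
Discount to today: PV = 1,250,000.0000 / (1 + 0.056)^4 = 1,250,000.0000 / 1.243528 = 1,005,204.31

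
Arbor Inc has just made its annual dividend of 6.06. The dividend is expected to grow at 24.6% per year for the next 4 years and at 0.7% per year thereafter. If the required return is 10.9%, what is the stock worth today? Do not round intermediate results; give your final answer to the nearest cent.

D_1 = 7.55076
D_2 = 9.40825
D_3 = 11.72268
D_4 = 14.60645
Terminal value at year 4: TV = D_4×(1+g_2)/(r−g_2) = 14.70870/0.102 = 144.20293
P_0 = D_1/(1+r)^1 + D_2/(1+r)^2 + D_3/(1+r)^3 + D_4/(1+r)^4 + TV/(1+r)^4
    = 6.80862 + 7.64972 + 8.59473 + 9.65647 + 95.33402 = 128.04356

128.04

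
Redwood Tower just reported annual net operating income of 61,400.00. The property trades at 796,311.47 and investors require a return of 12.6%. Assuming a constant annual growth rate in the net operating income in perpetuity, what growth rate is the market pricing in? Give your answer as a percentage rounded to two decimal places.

4.54%

P = D₀(1+g)/(r−g) ⇒ P(r−g) = D₀(1+g) ⇒ g(P+D₀) = P·r − D₀
g = (P·r − D₀)/(P + D₀) = (796,311.47×0.126 − 61,400.00) / (796,311.47 + 61,400.00) = 0.045394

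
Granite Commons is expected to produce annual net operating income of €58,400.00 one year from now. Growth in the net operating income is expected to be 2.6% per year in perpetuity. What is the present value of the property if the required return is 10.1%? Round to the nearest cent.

€778666.67

Growing perpetuity: P = D₁ / (r − g) = €58,400.0000 / (0.101 − 0.026) = €778,666.67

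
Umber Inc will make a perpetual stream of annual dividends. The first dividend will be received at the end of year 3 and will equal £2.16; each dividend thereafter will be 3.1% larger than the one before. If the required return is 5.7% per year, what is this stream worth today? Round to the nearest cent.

Value at end of year 2: C₁ / (r − g) = £2.16 / (0.057 − 0.031) = £83.0769
Discount to today: PV = £83.0769 / (1 + 0.057)^2 = £83.0769 / 1.117249 = £74.36

£74.36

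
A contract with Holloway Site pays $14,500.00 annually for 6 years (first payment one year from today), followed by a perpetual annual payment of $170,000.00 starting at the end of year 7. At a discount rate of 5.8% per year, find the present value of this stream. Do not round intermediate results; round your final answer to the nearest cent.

$2161562.02

PV of 6-year annuity: $14,500.00 × [1 − (1+0.058)^−6] / 0.058 = 71751.45131
Perpetuity value at year 6: $170,000.00 / 0.058 = 2931034.48276
PV of perpetuity: 2931034.48276 / (1+0.058)^6 = 2089810.57080
Total PV = 71751.45131 + 2089810.57080 = 2161562.02211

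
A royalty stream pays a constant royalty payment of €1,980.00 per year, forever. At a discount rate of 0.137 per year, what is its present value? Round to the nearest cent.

€14452.55

Level perpetuity: PV = C / r = €1,980.00 / 0.137 = €14,452.55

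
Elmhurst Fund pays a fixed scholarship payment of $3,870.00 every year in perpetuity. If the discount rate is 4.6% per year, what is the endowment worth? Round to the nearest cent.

$84130.43

Level perpetuity: PV = C / r = $3,870.00 / 0.046 = $84,130.43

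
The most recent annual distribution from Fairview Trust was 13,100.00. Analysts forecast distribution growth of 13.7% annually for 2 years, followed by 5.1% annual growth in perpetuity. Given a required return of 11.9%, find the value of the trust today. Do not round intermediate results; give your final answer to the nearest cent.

235873.86

D_1 = 14894.70000
D_2 = 16935.27390
Terminal value at year 2: TV = D_2×(1+g_2)/(r−g_2) = 17798.97287/0.068 = 261749.60101
P_0 = D_1/(1+r)^1 + D_2/(1+r)^2 + TV/(1+r)^2
    = 13310.72386 + 13524.83738 + 209038.29541 = 235873.85665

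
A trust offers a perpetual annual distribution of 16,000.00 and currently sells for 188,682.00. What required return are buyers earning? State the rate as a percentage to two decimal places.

P = C/r ⇒ r = C/P = 16,000.00/188,682.00 = 0.084799

8.48%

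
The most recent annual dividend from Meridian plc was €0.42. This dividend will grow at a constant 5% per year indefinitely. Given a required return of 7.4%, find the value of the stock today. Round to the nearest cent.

€18.38

D₁ = D₀ × (1 + g) = €0.42 × 1.05 = €0.4410
Growing perpetuity: P = D₁ / (r − g) = €0.4410 / (0.074 − 0.05) = €18.38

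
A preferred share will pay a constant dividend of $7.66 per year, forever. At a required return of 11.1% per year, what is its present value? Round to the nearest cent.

$69.01

Level perpetuity: PV = C / r = $7.66 / 0.111 = $69.01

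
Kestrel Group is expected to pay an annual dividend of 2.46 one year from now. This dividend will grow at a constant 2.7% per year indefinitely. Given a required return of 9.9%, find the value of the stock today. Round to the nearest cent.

34.17

Growing perpetuity: P = D₁ / (r − g) = 2.4600 / (0.099 − 0.027) = 34.17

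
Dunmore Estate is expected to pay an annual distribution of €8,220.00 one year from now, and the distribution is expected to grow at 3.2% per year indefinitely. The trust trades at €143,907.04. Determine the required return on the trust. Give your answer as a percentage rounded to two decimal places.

8.91%

P = D₁/(r − g) ⇒ r = D₁/P + g = €8,220.0000/€143,907.04 + 0.032 = 0.057120 + 0.032 = 0.089120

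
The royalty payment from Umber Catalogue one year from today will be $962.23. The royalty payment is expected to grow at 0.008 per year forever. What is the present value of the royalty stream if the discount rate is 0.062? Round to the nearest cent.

Growing perpetuity: P = D₁ / (r − g) = $962.2300 / (0.062 − 0.008) = $17,819.07

$17819.07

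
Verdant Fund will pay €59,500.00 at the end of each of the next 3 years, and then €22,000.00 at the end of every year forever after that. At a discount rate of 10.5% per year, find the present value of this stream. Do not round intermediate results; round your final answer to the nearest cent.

PV of 3-year annuity: €59,500.00 × [1 − (1+0.105)^−3] / 0.105 = 146674.84601
Perpetuity value at year 3: €22,000.00 / 0.105 = 209523.80952
PV of perpetuity: 209523.80952 / (1+0.105)^3 = 155291.09335
Total PV = 146674.84601 + 155291.09335 = 301965.93936

€301965.94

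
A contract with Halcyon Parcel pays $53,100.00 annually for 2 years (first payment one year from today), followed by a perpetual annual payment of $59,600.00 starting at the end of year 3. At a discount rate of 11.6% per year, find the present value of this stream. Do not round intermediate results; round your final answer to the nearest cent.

$502749.76

PV of 2-year annuity: $53,100.00 × [1 − (1+0.116)^−2] / 0.116 = 90215.63186
Perpetuity value at year 2: $59,600.00 / 0.116 = 513793.10345
PV of perpetuity: 513793.10345 / (1+0.116)^2 = 412534.12682
Total PV = 90215.63186 + 412534.12682 = 502749.75868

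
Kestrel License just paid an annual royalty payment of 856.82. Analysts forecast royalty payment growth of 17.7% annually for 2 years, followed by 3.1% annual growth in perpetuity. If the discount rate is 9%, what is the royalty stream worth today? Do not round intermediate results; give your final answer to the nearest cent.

19382.33

D_1 = 1008.47714
D_2 = 1186.97759
Terminal value at year 2: TV = D_2×(1+g_2)/(r−g_2) = 1223.77390/0.059 = 20741.93049
P_0 = D_1/(1+r)^1 + D_2/(1+r)^2 + TV/(1+r)^2
    = 925.20839 + 999.05529 + 17458.06792 = 19382.33160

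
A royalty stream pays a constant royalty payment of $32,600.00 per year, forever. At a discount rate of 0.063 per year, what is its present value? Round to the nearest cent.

$517460.32

Level perpetuity: PV = C / r = $32,600.00 / 0.063 = $517,460.32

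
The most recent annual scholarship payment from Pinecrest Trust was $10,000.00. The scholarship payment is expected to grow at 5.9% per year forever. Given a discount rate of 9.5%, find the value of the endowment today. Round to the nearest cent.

$294166.67

D₁ = D₀ × (1 + g) = $10,000.00 × 1.059 = $10,590.0000
Growing perpetuity: P = D₁ / (r − g) = $10,590.0000 / (0.095 − 0.059) = $294,166.67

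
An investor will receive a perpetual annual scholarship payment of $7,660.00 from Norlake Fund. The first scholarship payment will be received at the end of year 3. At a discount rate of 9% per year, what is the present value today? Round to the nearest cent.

$71636.32

Value at end of year 2: C / r = $7,660.00 / 0.09 = $85,111.1111
Discount to today: PV = $85,111.1111 / (1 + 0.09)^2 = $85,111.1111 / 1.188100 = $71,636.32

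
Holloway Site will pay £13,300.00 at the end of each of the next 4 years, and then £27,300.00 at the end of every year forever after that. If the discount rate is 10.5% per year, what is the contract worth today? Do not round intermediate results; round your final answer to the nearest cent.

£216097.98

PV of 4-year annuity: £13,300.00 × [1 − (1+0.105)^−4] / 0.105 = 41706.91588
Perpetuity value at year 4: £27,300.00 / 0.105 = 260000.00000
PV of perpetuity: 260000.00000 / (1+0.105)^4 = 174391.06740
Total PV = 41706.91588 + 174391.06740 = 216097.98328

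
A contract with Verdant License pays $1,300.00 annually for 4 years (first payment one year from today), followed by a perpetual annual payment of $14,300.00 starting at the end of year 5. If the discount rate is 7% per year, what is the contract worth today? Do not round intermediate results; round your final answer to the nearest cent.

PV of 4-year annuity: $1,300.00 × [1 − (1+0.07)^−4] / 0.07 = 4403.37463
Perpetuity value at year 4: $14,300.00 / 0.07 = 204285.71429
PV of perpetuity: 204285.71429 / (1+0.07)^4 = 155848.59332
Total PV = 4403.37463 + 155848.59332 = 160251.96795

$160251.97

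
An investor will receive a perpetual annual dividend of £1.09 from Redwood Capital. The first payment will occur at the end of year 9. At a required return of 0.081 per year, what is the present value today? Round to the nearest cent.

Value at end of year 8: C / r = £1.09 / 0.081 = £13.4568
Discount to today: PV = £13.4568 / (1 + 0.081)^8 = £13.4568 / 1.864685 = £7.22

£7.22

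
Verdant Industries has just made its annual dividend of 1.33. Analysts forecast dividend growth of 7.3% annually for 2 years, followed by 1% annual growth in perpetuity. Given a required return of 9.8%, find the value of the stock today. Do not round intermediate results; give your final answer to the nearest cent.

17.15

D_1 = 1.42709
D_2 = 1.53127
Terminal value at year 2: TV = D_2×(1+g_2)/(r−g_2) = 1.54658/0.088 = 17.57478
P_0 = D_1/(1+r)^1 + D_2/(1+r)^2 + TV/(1+r)^2
    = 1.29972 + 1.27012 + 14.57757 = 17.14741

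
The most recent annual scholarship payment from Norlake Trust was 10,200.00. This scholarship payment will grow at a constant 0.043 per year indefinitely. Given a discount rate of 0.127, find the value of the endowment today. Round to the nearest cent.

D₁ = D₀ × (1 + g) = 10,200.00 × 1.043 = 10,638.6000
Growing perpetuity: P = D₁ / (r − g) = 10,638.6000 / (0.127 − 0.043) = 126,650.00

126650.00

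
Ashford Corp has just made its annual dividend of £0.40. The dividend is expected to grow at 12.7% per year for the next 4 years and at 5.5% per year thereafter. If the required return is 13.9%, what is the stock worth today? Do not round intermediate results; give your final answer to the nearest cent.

£6.37

D_1 = 0.45080
D_2 = 0.50805
D_3 = 0.57257
D_4 = 0.64529
Terminal value at year 4: TV = D_4×(1+g_2)/(r−g_2) = 0.68078/0.084 = 8.10455
P_0 = D_1/(1+r)^1 + D_2/(1+r)^2 + D_3/(1+r)^3 + D_4/(1+r)^4 + TV/(1+r)^4
    = 0.39579 + 0.39162 + 0.38749 + 0.38341 + 4.81542 = 6.37372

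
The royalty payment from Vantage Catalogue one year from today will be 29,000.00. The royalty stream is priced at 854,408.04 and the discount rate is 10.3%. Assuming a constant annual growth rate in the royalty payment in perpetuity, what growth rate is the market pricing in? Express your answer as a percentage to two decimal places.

P = D₁/(r−g) ⇒ g = r − D₁/P = 0.103 − 29,000.00/854,408.04 = 0.069058

6.91%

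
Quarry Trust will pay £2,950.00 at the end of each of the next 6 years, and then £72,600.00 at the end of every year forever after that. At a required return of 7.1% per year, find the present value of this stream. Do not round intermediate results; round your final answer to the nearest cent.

PV of 6-year annuity: £2,950.00 × [1 − (1+0.071)^−6] / 0.071 = 14017.98795
Perpetuity value at year 6: £72,600.00 / 0.071 = 1022535.21127
PV of perpetuity: 1022535.21127 / (1+0.071)^6 = 677550.15191
Total PV = 14017.98795 + 677550.15191 = 691568.13986

£691568.14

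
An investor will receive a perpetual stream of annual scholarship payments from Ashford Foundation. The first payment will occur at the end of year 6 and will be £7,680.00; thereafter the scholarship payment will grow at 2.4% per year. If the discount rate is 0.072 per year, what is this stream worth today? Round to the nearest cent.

£113017.59

Value at end of year 5: C₁ / (r − g) = £7,680.00 / (0.072 − 0.024) = £160,000.0000
Discount to today: PV = £160,000.0000 / (1 + 0.072)^5 = £160,000.0000 / 1.415709 = £113,017.59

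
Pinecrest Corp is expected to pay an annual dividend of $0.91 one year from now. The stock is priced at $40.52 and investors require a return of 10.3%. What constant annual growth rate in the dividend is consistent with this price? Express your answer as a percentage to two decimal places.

P = D₁/(r−g) ⇒ g = r − D₁/P = 0.103 − $0.91/$40.52 = 0.080542

8.05%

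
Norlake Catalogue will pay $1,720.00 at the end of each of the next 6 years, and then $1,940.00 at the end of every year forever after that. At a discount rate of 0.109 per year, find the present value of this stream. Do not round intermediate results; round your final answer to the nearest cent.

PV of 6-year annuity: $1,720.00 × [1 − (1+0.109)^−6] / 0.109 = 7297.53519
Perpetuity value at year 6: $1,940.00 / 0.109 = 17798.16514
PV of perpetuity: 17798.16514 / (1+0.109)^6 = 9567.22428
Total PV = 7297.53519 + 9567.22428 = 16864.75947

$16864.76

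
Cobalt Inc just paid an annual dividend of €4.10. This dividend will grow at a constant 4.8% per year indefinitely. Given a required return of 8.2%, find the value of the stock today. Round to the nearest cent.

€126.38

D₁ = D₀ × (1 + g) = €4.10 × 1.048 = €4.2968
Growing perpetuity: P = D₁ / (r − g) = €4.2968 / (0.082 − 0.048) = €126.38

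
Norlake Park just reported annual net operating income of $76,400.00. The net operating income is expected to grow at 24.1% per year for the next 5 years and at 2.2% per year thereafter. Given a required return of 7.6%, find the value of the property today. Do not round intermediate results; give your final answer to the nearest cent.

D_1 = 94812.40000
D_2 = 117662.18840
D_3 = 146018.77580
D_4 = 181209.30077
D_5 = 224880.74226
Terminal value at year 5: TV = D_5×(1+g_2)/(r−g_2) = 229828.11859/0.054 = 4256076.27017
P_0 = D_1/(1+r)^1 + D_2/(1+r)^2 + D_3/(1+r)^3 + D_4/(1+r)^4 + D_5/(1+r)^5 + TV/(1+r)^5
    = 88115.61338 + 101627.76599 + 117211.94944 + 135185.90079 + 155916.08075 + 2950856.19491 = 3548913.50527

$3548913.51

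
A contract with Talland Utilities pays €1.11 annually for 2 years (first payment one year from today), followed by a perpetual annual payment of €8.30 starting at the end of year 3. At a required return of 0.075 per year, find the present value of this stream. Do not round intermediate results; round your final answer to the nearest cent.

PV of 2-year annuity: €1.11 × [1 − (1+0.075)^−2] / 0.075 = 1.99308
Perpetuity value at year 2: €8.30 / 0.075 = 110.66667
PV of perpetuity: 110.66667 / (1+0.075)^2 = 95.76348
Total PV = 1.99308 + 95.76348 = 97.75655

€97.76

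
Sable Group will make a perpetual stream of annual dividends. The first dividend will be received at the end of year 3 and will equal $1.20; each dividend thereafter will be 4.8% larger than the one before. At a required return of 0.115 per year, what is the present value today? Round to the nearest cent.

$14.41

Value at end of year 2: C₁ / (r − g) = $1.20 / (0.115 − 0.048) = $17.9104
Discount to today: PV = $17.9104 / (1 + 0.115)^2 = $17.9104 / 1.243225 = $14.41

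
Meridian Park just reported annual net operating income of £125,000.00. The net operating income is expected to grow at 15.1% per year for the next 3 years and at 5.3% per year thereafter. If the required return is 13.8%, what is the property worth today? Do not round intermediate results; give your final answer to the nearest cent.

£1985840.17

D_1 = 143875.00000
D_2 = 165600.12500
D_3 = 190605.74387
Terminal value at year 3: TV = D_3×(1+g_2)/(r−g_2) = 200707.84830/0.085 = 2361268.80353
P_0 = D_1/(1+r)^1 + D_2/(1+r)^2 + D_3/(1+r)^3 + TV/(1+r)^3
    = 126427.94376 + 127872.19971 + 129332.95419 + 1602207.06776 = 1985840.16541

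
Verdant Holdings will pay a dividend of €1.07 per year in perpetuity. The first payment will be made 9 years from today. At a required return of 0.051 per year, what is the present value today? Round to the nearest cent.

€14.09

Value at end of year 8: C / r = €1.07 / 0.051 = €20.9804
Discount to today: PV = €20.9804 / (1 + 0.051)^8 = €20.9804 / 1.488750 = €14.09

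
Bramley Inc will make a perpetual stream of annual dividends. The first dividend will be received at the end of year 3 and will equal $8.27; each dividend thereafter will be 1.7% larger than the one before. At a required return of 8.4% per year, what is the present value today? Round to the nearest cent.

Value at end of year 2: C₁ / (r − g) = $8.27 / (0.084 − 0.017) = $123.4328
Discount to today: PV = $123.4328 / (1 + 0.084)^2 = $123.4328 / 1.175056 = $105.04

$105.04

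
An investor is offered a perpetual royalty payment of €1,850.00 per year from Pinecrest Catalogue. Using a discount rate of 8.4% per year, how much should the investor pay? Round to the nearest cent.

Level perpetuity: PV = C / r = €1,850.00 / 0.084 = €22,023.81

€22023.81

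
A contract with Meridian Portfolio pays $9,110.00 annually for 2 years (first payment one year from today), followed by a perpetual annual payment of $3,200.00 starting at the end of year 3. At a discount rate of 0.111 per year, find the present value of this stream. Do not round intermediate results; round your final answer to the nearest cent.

PV of 2-year annuity: $9,110.00 × [1 − (1+0.111)^−2] / 0.111 = 15580.39602
Perpetuity value at year 2: $3,200.00 / 0.111 = 28828.82883
PV of perpetuity: 28828.82883 / (1+0.111)^2 = 23356.02232
Total PV = 15580.39602 + 23356.02232 = 38936.41835

$38936.42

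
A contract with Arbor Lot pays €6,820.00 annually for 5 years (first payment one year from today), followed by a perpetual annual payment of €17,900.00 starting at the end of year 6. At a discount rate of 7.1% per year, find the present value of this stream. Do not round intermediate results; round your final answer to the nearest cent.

€206803.87

PV of 5-year annuity: €6,820.00 × [1 − (1+0.071)^−5] / 0.071 = 27888.63320
Perpetuity value at year 5: €17,900.00 / 0.071 = 252112.67606
PV of perpetuity: 252112.67606 / (1+0.071)^5 = 178915.23702
Total PV = 27888.63320 + 178915.23702 = 206803.87021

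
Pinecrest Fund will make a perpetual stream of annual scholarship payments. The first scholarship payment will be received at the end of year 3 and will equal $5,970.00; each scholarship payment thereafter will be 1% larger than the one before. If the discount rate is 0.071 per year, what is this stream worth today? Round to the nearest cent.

$85322.89

Value at end of year 2: C₁ / (r − g) = $5,970.00 / (0.071 − 0.01) = $97,868.8525
Discount to today: PV = $97,868.8525 / (1 + 0.071)^2 = $97,868.8525 / 1.147041 = $85,322.89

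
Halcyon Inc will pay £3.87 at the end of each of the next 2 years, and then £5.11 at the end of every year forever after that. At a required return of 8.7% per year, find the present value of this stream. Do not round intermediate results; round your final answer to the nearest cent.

£56.55

PV of 2-year annuity: £3.87 × [1 − (1+0.087)^−2] / 0.087 = 6.83556
Perpetuity value at year 2: £5.11 / 0.087 = 58.73563
PV of perpetuity: 58.73563 / (1+0.087)^2 = 49.70986
Total PV = 6.83556 + 49.70986 = 56.54543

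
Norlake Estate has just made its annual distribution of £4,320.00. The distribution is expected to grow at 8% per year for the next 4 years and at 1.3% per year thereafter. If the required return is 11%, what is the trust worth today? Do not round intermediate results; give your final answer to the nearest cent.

D_1 = 4665.60000
D_2 = 5038.84800
D_3 = 5441.95584
D_4 = 5877.31231
Terminal value at year 4: TV = D_4×(1+g_2)/(r−g_2) = 5953.71737/0.097 = 61378.52956
P_0 = D_1/(1+r)^1 + D_2/(1+r)^2 + D_3/(1+r)^3 + D_4/(1+r)^4 + TV/(1+r)^4
    = 4203.24324 + 4089.64207 + 3979.11121 + 3871.56766 + 40431.93857 = 56575.50275

£56575.50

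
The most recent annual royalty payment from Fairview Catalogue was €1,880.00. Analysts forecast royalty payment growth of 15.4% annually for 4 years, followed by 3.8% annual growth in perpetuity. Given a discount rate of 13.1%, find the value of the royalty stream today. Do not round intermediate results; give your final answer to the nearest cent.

€30653.03

D_1 = 2169.52000
D_2 = 2503.62608
D_3 = 2889.18450
D_4 = 3334.11891
Terminal value at year 4: TV = D_4×(1+g_2)/(r−g_2) = 3460.81543/0.093 = 37213.06911
P_0 = D_1/(1+r)^1 + D_2/(1+r)^2 + D_3/(1+r)^3 + D_4/(1+r)^4 + TV/(1+r)^4
    = 1918.23165 + 1957.24079 + 1997.04321 + 2037.65505 + 22742.85957 = 30653.03027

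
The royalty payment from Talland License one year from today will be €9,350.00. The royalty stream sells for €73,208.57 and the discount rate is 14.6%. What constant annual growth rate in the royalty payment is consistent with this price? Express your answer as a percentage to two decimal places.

P = D₁/(r−g) ⇒ g = r − D₁/P = 0.146 − €9,350.00/€73,208.57 = 0.018283

1.83%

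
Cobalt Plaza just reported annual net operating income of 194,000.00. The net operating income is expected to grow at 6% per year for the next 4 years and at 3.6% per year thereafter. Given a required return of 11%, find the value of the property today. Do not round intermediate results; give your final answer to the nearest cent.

D_1 = 205640.00000
D_2 = 217978.40000
D_3 = 231057.10400
D_4 = 244920.53024
Terminal value at year 4: TV = D_4×(1+g_2)/(r−g_2) = 253737.66933/0.074 = 3428887.42336
P_0 = D_1/(1+r)^1 + D_2/(1+r)^2 + D_3/(1+r)^3 + D_4/(1+r)^4 + TV/(1+r)^4
    = 185261.26126 + 176916.15940 + 168946.96303 + 161336.73947 + 2258714.35262 = 2951175.47579

2951175.48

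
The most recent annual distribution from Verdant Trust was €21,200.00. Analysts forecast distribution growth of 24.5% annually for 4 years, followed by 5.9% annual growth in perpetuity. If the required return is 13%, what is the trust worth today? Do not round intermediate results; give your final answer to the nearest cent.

€574632.56

D_1 = 26394.00000
D_2 = 32860.53000
D_3 = 40911.35985
D_4 = 50934.64301
Terminal value at year 4: TV = D_4×(1+g_2)/(r−g_2) = 53939.78695/0.071 = 759715.30917
P_0 = D_1/(1+r)^1 + D_2/(1+r)^2 + D_3/(1+r)^3 + D_4/(1+r)^4 + TV/(1+r)^4
    = 23357.52212 + 25734.61508 + 28353.62458 + 31239.17045 + 465947.62682 = 574632.55906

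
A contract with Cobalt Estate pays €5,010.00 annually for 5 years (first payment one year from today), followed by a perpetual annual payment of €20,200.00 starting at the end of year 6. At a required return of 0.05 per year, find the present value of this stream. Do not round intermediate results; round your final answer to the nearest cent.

PV of 5-year annuity: €5,010.00 × [1 − (1+0.05)^−5] / 0.05 = 21690.67812
Perpetuity value at year 5: €20,200.00 / 0.05 = 404000.00000
PV of perpetuity: 404000.00000 / (1+0.05)^5 = 316544.57125
Total PV = 21690.67812 + 316544.57125 = 338235.24937

€338235.25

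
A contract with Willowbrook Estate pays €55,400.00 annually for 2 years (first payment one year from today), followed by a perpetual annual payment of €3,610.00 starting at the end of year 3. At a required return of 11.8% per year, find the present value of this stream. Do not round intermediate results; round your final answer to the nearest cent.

PV of 2-year annuity: €55,400.00 × [1 − (1+0.118)^−2] / 0.118 = 93875.46763
Perpetuity value at year 2: €3,610.00 / 0.118 = 30593.22034
PV of perpetuity: 30593.22034 / (1+0.118)^2 = 24476.06442
Total PV = 93875.46763 + 24476.06442 = 118351.53204

€118351.53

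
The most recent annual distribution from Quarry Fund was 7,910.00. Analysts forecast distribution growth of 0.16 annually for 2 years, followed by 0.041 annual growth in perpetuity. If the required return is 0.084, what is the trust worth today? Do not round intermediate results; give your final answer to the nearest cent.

D_1 = 9175.60000
D_2 = 10643.69600
Terminal value at year 2: TV = D_2×(1+g_2)/(r−g_2) = 11080.08754/0.043 = 257676.45433
P_0 = D_1/(1+r)^1 + D_2/(1+r)^2 + TV/(1+r)^2
    = 8464.57565 + 9058.03298 + 219288.65886 = 236811.26748

236811.27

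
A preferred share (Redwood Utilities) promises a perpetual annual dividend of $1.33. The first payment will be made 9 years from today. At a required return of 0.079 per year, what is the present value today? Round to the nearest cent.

Value at end of year 8: C / r = $1.33 / 0.079 = $16.8354
Discount to today: PV = $16.8354 / (1 + 0.079)^8 = $16.8354 / 1.837264 = $9.16

$9.16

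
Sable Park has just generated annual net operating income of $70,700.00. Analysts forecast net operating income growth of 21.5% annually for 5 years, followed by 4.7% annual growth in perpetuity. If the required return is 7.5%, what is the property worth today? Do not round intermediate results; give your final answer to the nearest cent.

D_1 = 85900.50000
D_2 = 104369.10750
D_3 = 126808.46561
D_4 = 154072.28572
D_5 = 187197.82715
Terminal value at year 5: TV = D_5×(1+g_2)/(r−g_2) = 195996.12502/0.028 = 6999861.60803
P_0 = D_1/(1+r)^1 + D_2/(1+r)^2 + D_3/(1+r)^3 + D_4/(1+r)^4 + D_5/(1+r)^5 + TV/(1+r)^5
    = 79907.44186 + 90313.99243 + 102075.81470 + 115369.40917 + 130394.26246 + 4875814.02833 = 5393874.94894

$5393874.95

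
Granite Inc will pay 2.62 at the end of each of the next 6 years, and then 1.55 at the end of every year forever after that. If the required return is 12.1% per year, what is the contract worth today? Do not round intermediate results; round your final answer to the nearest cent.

PV of 6-year annuity: 2.62 × [1 − (1+0.121)^−6] / 0.121 = 10.74145
Perpetuity value at year 6: 1.55 / 0.121 = 12.80992
PV of perpetuity: 12.80992 / (1+0.121)^6 = 6.45524
Total PV = 10.74145 + 6.45524 = 17.19669

17.20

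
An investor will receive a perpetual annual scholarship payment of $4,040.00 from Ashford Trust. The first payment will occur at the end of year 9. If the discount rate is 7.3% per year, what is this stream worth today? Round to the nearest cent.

Value at end of year 8: C / r = $4,040.00 / 0.073 = $55,342.4658
Discount to today: PV = $55,342.4658 / (1 + 0.073)^8 = $55,342.4658 / 1.757105 = $31,496.39

$31496.39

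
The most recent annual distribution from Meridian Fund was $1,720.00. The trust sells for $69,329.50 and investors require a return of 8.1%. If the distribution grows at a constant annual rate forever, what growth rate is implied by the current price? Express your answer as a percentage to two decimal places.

P = D₀(1+g)/(r−g) ⇒ P(r−g) = D₀(1+g) ⇒ g(P+D₀) = P·r − D₀
g = (P·r − D₀)/(P + D₀) = ($69,329.50×0.081 − $1,720.00) / ($69,329.50 + $1,720.00) = 0.054831

5.48%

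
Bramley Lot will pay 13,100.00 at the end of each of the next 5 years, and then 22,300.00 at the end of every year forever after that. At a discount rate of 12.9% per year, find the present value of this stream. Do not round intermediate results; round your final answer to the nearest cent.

PV of 5-year annuity: 13,100.00 × [1 − (1+0.129)^−5] / 0.129 = 46188.37425
Perpetuity value at year 5: 22,300.00 / 0.129 = 172868.21705
PV of perpetuity: 172868.21705 / (1+0.129)^5 = 94242.20593
Total PV = 46188.37425 + 94242.20593 = 140430.58018

140430.58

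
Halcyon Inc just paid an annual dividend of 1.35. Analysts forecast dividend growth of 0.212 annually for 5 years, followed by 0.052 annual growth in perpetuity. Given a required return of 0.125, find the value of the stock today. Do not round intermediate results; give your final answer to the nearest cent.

D_1 = 1.63620
D_2 = 1.98307
D_3 = 2.40349
D_4 = 2.91303
D_5 = 3.53059
Terminal value at year 5: TV = D_5×(1+g_2)/(r−g_2) = 3.71418/0.073 = 50.87914
P_0 = D_1/(1+r)^1 + D_2/(1+r)^2 + D_3/(1+r)^3 + D_4/(1+r)^4 + D_5/(1+r)^5 + TV/(1+r)^5
    = 1.45440 + 1.56687 + 1.68805 + 1.81859 + 1.95922 + 28.23431 = 36.72144

36.72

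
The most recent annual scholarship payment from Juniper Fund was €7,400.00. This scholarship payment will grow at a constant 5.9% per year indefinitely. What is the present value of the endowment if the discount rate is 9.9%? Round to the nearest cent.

D₁ = D₀ × (1 + g) = €7,400.00 × 1.059 = €7,836.6000
Growing perpetuity: P = D₁ / (r − g) = €7,836.6000 / (0.099 − 0.059) = €195,915.00

€195915.00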